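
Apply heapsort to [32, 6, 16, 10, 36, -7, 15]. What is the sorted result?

Build heap: [36, 32, 16, 10, 6, -7, 15]
Extract 36: [32, 15, 16, 10, 6, -7, 36]
Extract 32: [16, 15, -7, 10, 6, 32, 36]
Extract 16: [15, 10, -7, 6, 16, 32, 36]
Extract 15: [10, 6, -7, 15, 16, 32, 36]
Extract 10: [6, -7, 10, 15, 16, 32, 36]
Extract 6: [-7, 6, 10, 15, 16, 32, 36]


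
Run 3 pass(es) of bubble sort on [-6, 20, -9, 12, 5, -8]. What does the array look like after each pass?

After pass 1: [-6, -9, 12, 5, -8, 20] (4 swaps)
After pass 2: [-9, -6, 5, -8, 12, 20] (3 swaps)
After pass 3: [-9, -6, -8, 5, 12, 20] (1 swaps)
Total swaps: 8


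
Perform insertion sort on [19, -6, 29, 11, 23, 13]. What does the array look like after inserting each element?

First element 19 is already 'sorted'
Insert -6: shifted 1 elements -> [-6, 19, 29, 11, 23, 13]
Insert 29: shifted 0 elements -> [-6, 19, 29, 11, 23, 13]
Insert 11: shifted 2 elements -> [-6, 11, 19, 29, 23, 13]
Insert 23: shifted 1 elements -> [-6, 11, 19, 23, 29, 13]
Insert 13: shifted 3 elements -> [-6, 11, 13, 19, 23, 29]


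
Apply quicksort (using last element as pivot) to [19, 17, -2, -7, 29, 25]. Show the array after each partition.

Partition 1: pivot=25 at index 4 -> [19, 17, -2, -7, 25, 29]
Partition 2: pivot=-7 at index 0 -> [-7, 17, -2, 19, 25, 29]
Partition 3: pivot=19 at index 3 -> [-7, 17, -2, 19, 25, 29]
Partition 4: pivot=-2 at index 1 -> [-7, -2, 17, 19, 25, 29]


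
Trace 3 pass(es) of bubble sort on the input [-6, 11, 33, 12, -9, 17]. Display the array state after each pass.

After pass 1: [-6, 11, 12, -9, 17, 33] (3 swaps)
After pass 2: [-6, 11, -9, 12, 17, 33] (1 swaps)
After pass 3: [-6, -9, 11, 12, 17, 33] (1 swaps)
Total swaps: 5


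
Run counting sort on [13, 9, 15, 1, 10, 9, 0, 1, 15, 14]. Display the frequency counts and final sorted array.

Count array: [1, 2, 0, 0, 0, 0, 0, 0, 0, 2, 1, 0, 0, 1, 1, 2]
(count[i] = number of elements equal to i)
Cumulative count: [1, 3, 3, 3, 3, 3, 3, 3, 3, 5, 6, 6, 6, 7, 8, 10]
Sorted: [0, 1, 1, 9, 9, 10, 13, 14, 15, 15]


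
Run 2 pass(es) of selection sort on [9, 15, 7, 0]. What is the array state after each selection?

Pass 1: Select minimum 0 at index 3, swap -> [0, 15, 7, 9]
Pass 2: Select minimum 7 at index 2, swap -> [0, 7, 15, 9]


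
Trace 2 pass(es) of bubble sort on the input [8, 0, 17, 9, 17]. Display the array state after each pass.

After pass 1: [0, 8, 9, 17, 17] (2 swaps)
After pass 2: [0, 8, 9, 17, 17] (0 swaps)
Total swaps: 2


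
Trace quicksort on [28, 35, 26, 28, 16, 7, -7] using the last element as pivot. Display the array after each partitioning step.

Partition 1: pivot=-7 at index 0 -> [-7, 35, 26, 28, 16, 7, 28]
Partition 2: pivot=28 at index 5 -> [-7, 26, 28, 16, 7, 28, 35]
Partition 3: pivot=7 at index 1 -> [-7, 7, 28, 16, 26, 28, 35]
Partition 4: pivot=26 at index 3 -> [-7, 7, 16, 26, 28, 28, 35]


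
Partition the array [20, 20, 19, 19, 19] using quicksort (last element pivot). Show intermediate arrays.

Partition 1: pivot=19 at index 2 -> [19, 19, 19, 20, 20]
Partition 2: pivot=19 at index 1 -> [19, 19, 19, 20, 20]
Partition 3: pivot=20 at index 4 -> [19, 19, 19, 20, 20]


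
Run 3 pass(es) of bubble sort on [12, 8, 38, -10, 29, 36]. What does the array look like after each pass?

After pass 1: [8, 12, -10, 29, 36, 38] (4 swaps)
After pass 2: [8, -10, 12, 29, 36, 38] (1 swaps)
After pass 3: [-10, 8, 12, 29, 36, 38] (1 swaps)
Total swaps: 6


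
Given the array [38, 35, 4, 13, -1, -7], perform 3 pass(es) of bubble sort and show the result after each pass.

After pass 1: [35, 4, 13, -1, -7, 38] (5 swaps)
After pass 2: [4, 13, -1, -7, 35, 38] (4 swaps)
After pass 3: [4, -1, -7, 13, 35, 38] (2 swaps)
Total swaps: 11


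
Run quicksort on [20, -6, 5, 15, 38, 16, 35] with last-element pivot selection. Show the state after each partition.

Partition 1: pivot=35 at index 5 -> [20, -6, 5, 15, 16, 35, 38]
Partition 2: pivot=16 at index 3 -> [-6, 5, 15, 16, 20, 35, 38]
Partition 3: pivot=15 at index 2 -> [-6, 5, 15, 16, 20, 35, 38]
Partition 4: pivot=5 at index 1 -> [-6, 5, 15, 16, 20, 35, 38]


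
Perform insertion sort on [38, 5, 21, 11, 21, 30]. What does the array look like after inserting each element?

First element 38 is already 'sorted'
Insert 5: shifted 1 elements -> [5, 38, 21, 11, 21, 30]
Insert 21: shifted 1 elements -> [5, 21, 38, 11, 21, 30]
Insert 11: shifted 2 elements -> [5, 11, 21, 38, 21, 30]
Insert 21: shifted 1 elements -> [5, 11, 21, 21, 38, 30]
Insert 30: shifted 1 elements -> [5, 11, 21, 21, 30, 38]


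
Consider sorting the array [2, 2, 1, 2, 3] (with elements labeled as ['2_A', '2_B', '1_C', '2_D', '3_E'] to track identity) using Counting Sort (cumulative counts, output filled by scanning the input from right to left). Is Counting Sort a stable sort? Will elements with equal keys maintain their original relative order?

Trace Counting Sort on the labeled array (the key is the number; the letter only tracks identity):
  Counts for values 0..3: [0, 1, 3, 1]
  Cumulative counts: [0, 1, 4, 5]
  Scan right to left: place 3_E at output index 4
  Scan right to left: place 2_D at output index 3
  Scan right to left: place 1_C at output index 0
  Scan right to left: place 2_B at output index 2
  Scan right to left: place 2_A at output index 1
  Output: [1_C, 2_A, 2_B, 2_D, 3_E]
Equal keys:
  value 2: originally 2_A, 2_B, 2_D; after sorting 2_A, 2_B, 2_D -> order preserved
All equal keys kept their original relative order. Counting Sort is stable: scanning the input right to left with decreasing cumulative counts places later duplicates at later output positions.
Answer: Stable


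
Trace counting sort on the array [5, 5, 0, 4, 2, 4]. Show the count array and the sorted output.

Count array: [1, 0, 1, 0, 2, 2]
(count[i] = number of elements equal to i)
Cumulative count: [1, 1, 2, 2, 4, 6]
Sorted: [0, 2, 4, 4, 5, 5]


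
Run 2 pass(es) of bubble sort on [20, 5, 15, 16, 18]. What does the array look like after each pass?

After pass 1: [5, 15, 16, 18, 20] (4 swaps)
After pass 2: [5, 15, 16, 18, 20] (0 swaps)
Total swaps: 4


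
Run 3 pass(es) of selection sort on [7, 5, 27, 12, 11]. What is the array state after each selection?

Pass 1: Select minimum 5 at index 1, swap -> [5, 7, 27, 12, 11]
Pass 2: Select minimum 7 at index 1, swap -> [5, 7, 27, 12, 11]
Pass 3: Select minimum 11 at index 4, swap -> [5, 7, 11, 12, 27]


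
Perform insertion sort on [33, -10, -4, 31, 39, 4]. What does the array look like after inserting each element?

First element 33 is already 'sorted'
Insert -10: shifted 1 elements -> [-10, 33, -4, 31, 39, 4]
Insert -4: shifted 1 elements -> [-10, -4, 33, 31, 39, 4]
Insert 31: shifted 1 elements -> [-10, -4, 31, 33, 39, 4]
Insert 39: shifted 0 elements -> [-10, -4, 31, 33, 39, 4]
Insert 4: shifted 3 elements -> [-10, -4, 4, 31, 33, 39]


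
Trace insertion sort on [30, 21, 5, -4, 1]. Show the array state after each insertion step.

First element 30 is already 'sorted'
Insert 21: shifted 1 elements -> [21, 30, 5, -4, 1]
Insert 5: shifted 2 elements -> [5, 21, 30, -4, 1]
Insert -4: shifted 3 elements -> [-4, 5, 21, 30, 1]
Insert 1: shifted 3 elements -> [-4, 1, 5, 21, 30]


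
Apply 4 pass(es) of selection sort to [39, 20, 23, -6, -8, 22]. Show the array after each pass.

Pass 1: Select minimum -8 at index 4, swap -> [-8, 20, 23, -6, 39, 22]
Pass 2: Select minimum -6 at index 3, swap -> [-8, -6, 23, 20, 39, 22]
Pass 3: Select minimum 20 at index 3, swap -> [-8, -6, 20, 23, 39, 22]
Pass 4: Select minimum 22 at index 5, swap -> [-8, -6, 20, 22, 39, 23]


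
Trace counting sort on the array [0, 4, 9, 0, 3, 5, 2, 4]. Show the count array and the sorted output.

Count array: [2, 0, 1, 1, 2, 1, 0, 0, 0, 1]
(count[i] = number of elements equal to i)
Cumulative count: [2, 2, 3, 4, 6, 7, 7, 7, 7, 8]
Sorted: [0, 0, 2, 3, 4, 4, 5, 9]


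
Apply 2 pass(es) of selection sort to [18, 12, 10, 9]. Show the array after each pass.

Pass 1: Select minimum 9 at index 3, swap -> [9, 12, 10, 18]
Pass 2: Select minimum 10 at index 2, swap -> [9, 10, 12, 18]


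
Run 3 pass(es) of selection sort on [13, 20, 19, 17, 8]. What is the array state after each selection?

Pass 1: Select minimum 8 at index 4, swap -> [8, 20, 19, 17, 13]
Pass 2: Select minimum 13 at index 4, swap -> [8, 13, 19, 17, 20]
Pass 3: Select minimum 17 at index 3, swap -> [8, 13, 17, 19, 20]


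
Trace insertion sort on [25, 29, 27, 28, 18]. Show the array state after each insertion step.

First element 25 is already 'sorted'
Insert 29: shifted 0 elements -> [25, 29, 27, 28, 18]
Insert 27: shifted 1 elements -> [25, 27, 29, 28, 18]
Insert 28: shifted 1 elements -> [25, 27, 28, 29, 18]
Insert 18: shifted 4 elements -> [18, 25, 27, 28, 29]


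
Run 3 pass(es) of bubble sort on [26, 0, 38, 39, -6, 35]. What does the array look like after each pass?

After pass 1: [0, 26, 38, -6, 35, 39] (3 swaps)
After pass 2: [0, 26, -6, 35, 38, 39] (2 swaps)
After pass 3: [0, -6, 26, 35, 38, 39] (1 swaps)
Total swaps: 6


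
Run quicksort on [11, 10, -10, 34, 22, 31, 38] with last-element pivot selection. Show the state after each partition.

Partition 1: pivot=38 at index 6 -> [11, 10, -10, 34, 22, 31, 38]
Partition 2: pivot=31 at index 4 -> [11, 10, -10, 22, 31, 34, 38]
Partition 3: pivot=22 at index 3 -> [11, 10, -10, 22, 31, 34, 38]
Partition 4: pivot=-10 at index 0 -> [-10, 10, 11, 22, 31, 34, 38]
Partition 5: pivot=11 at index 2 -> [-10, 10, 11, 22, 31, 34, 38]


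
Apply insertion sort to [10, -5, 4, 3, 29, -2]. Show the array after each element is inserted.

First element 10 is already 'sorted'
Insert -5: shifted 1 elements -> [-5, 10, 4, 3, 29, -2]
Insert 4: shifted 1 elements -> [-5, 4, 10, 3, 29, -2]
Insert 3: shifted 2 elements -> [-5, 3, 4, 10, 29, -2]
Insert 29: shifted 0 elements -> [-5, 3, 4, 10, 29, -2]
Insert -2: shifted 4 elements -> [-5, -2, 3, 4, 10, 29]


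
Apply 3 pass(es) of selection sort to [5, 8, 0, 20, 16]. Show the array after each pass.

Pass 1: Select minimum 0 at index 2, swap -> [0, 8, 5, 20, 16]
Pass 2: Select minimum 5 at index 2, swap -> [0, 5, 8, 20, 16]
Pass 3: Select minimum 8 at index 2, swap -> [0, 5, 8, 20, 16]


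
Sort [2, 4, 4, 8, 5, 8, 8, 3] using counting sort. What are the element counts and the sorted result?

Count array: [0, 0, 1, 1, 2, 1, 0, 0, 3]
(count[i] = number of elements equal to i)
Cumulative count: [0, 0, 1, 2, 4, 5, 5, 5, 8]
Sorted: [2, 3, 4, 4, 5, 8, 8, 8]


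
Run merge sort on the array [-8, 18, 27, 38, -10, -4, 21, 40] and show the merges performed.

Divide and conquer:
  Merge [-8] + [18] -> [-8, 18]
  Merge [27] + [38] -> [27, 38]
  Merge [-8, 18] + [27, 38] -> [-8, 18, 27, 38]
  Merge [-10] + [-4] -> [-10, -4]
  Merge [21] + [40] -> [21, 40]
  Merge [-10, -4] + [21, 40] -> [-10, -4, 21, 40]
  Merge [-8, 18, 27, 38] + [-10, -4, 21, 40] -> [-10, -8, -4, 18, 21, 27, 38, 40]


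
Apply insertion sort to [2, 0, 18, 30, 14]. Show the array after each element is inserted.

First element 2 is already 'sorted'
Insert 0: shifted 1 elements -> [0, 2, 18, 30, 14]
Insert 18: shifted 0 elements -> [0, 2, 18, 30, 14]
Insert 30: shifted 0 elements -> [0, 2, 18, 30, 14]
Insert 14: shifted 2 elements -> [0, 2, 14, 18, 30]


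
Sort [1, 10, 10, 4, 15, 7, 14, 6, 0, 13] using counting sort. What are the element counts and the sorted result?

Count array: [1, 1, 0, 0, 1, 0, 1, 1, 0, 0, 2, 0, 0, 1, 1, 1]
(count[i] = number of elements equal to i)
Cumulative count: [1, 2, 2, 2, 3, 3, 4, 5, 5, 5, 7, 7, 7, 8, 9, 10]
Sorted: [0, 1, 4, 6, 7, 10, 10, 13, 14, 15]


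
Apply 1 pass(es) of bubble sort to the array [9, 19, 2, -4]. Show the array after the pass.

After pass 1: [9, 2, -4, 19] (2 swaps)
Total swaps: 2


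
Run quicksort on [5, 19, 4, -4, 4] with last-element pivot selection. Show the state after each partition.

Partition 1: pivot=4 at index 2 -> [4, -4, 4, 19, 5]
Partition 2: pivot=-4 at index 0 -> [-4, 4, 4, 19, 5]
Partition 3: pivot=5 at index 3 -> [-4, 4, 4, 5, 19]


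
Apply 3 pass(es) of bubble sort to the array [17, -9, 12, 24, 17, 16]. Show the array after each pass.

After pass 1: [-9, 12, 17, 17, 16, 24] (4 swaps)
After pass 2: [-9, 12, 17, 16, 17, 24] (1 swaps)
After pass 3: [-9, 12, 16, 17, 17, 24] (1 swaps)
Total swaps: 6


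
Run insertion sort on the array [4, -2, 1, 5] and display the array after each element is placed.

First element 4 is already 'sorted'
Insert -2: shifted 1 elements -> [-2, 4, 1, 5]
Insert 1: shifted 1 elements -> [-2, 1, 4, 5]
Insert 5: shifted 0 elements -> [-2, 1, 4, 5]


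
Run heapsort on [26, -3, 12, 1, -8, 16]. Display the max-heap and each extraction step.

Build heap: [26, 1, 16, -3, -8, 12]
Extract 26: [16, 1, 12, -3, -8, 26]
Extract 16: [12, 1, -8, -3, 16, 26]
Extract 12: [1, -3, -8, 12, 16, 26]
Extract 1: [-3, -8, 1, 12, 16, 26]
Extract -3: [-8, -3, 1, 12, 16, 26]


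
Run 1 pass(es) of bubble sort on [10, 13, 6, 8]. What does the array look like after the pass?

After pass 1: [10, 6, 8, 13] (2 swaps)
Total swaps: 2


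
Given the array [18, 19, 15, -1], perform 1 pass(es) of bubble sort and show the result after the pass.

After pass 1: [18, 15, -1, 19] (2 swaps)
Total swaps: 2


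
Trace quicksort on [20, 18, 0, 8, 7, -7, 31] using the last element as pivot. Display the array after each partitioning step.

Partition 1: pivot=31 at index 6 -> [20, 18, 0, 8, 7, -7, 31]
Partition 2: pivot=-7 at index 0 -> [-7, 18, 0, 8, 7, 20, 31]
Partition 3: pivot=20 at index 5 -> [-7, 18, 0, 8, 7, 20, 31]
Partition 4: pivot=7 at index 2 -> [-7, 0, 7, 8, 18, 20, 31]
Partition 5: pivot=18 at index 4 -> [-7, 0, 7, 8, 18, 20, 31]


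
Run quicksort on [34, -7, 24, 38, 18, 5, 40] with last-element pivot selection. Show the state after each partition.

Partition 1: pivot=40 at index 6 -> [34, -7, 24, 38, 18, 5, 40]
Partition 2: pivot=5 at index 1 -> [-7, 5, 24, 38, 18, 34, 40]
Partition 3: pivot=34 at index 4 -> [-7, 5, 24, 18, 34, 38, 40]
Partition 4: pivot=18 at index 2 -> [-7, 5, 18, 24, 34, 38, 40]


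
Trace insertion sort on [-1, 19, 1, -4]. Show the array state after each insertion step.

First element -1 is already 'sorted'
Insert 19: shifted 0 elements -> [-1, 19, 1, -4]
Insert 1: shifted 1 elements -> [-1, 1, 19, -4]
Insert -4: shifted 3 elements -> [-4, -1, 1, 19]


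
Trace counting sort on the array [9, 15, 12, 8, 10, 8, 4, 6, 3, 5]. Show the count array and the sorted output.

Count array: [0, 0, 0, 1, 1, 1, 1, 0, 2, 1, 1, 0, 1, 0, 0, 1]
(count[i] = number of elements equal to i)
Cumulative count: [0, 0, 0, 1, 2, 3, 4, 4, 6, 7, 8, 8, 9, 9, 9, 10]
Sorted: [3, 4, 5, 6, 8, 8, 9, 10, 12, 15]


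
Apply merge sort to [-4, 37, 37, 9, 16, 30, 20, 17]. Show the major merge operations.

Divide and conquer:
  Merge [-4] + [37] -> [-4, 37]
  Merge [37] + [9] -> [9, 37]
  Merge [-4, 37] + [9, 37] -> [-4, 9, 37, 37]
  Merge [16] + [30] -> [16, 30]
  Merge [20] + [17] -> [17, 20]
  Merge [16, 30] + [17, 20] -> [16, 17, 20, 30]
  Merge [-4, 9, 37, 37] + [16, 17, 20, 30] -> [-4, 9, 16, 17, 20, 30, 37, 37]


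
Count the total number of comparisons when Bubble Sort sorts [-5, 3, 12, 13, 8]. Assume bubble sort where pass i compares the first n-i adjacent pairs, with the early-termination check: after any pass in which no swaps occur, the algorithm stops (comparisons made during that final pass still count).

Pass 1: compare adjacent pairs (0,1)..(3,4) = 4 comparison(s), 1 swap(s) -> [-5, 3, 12, 8, 13]
Pass 2: compare adjacent pairs (0,1)..(2,3) = 3 comparison(s), 1 swap(s) -> [-5, 3, 8, 12, 13]
Pass 3: compare adjacent pairs (0,1)..(1,2) = 2 comparison(s), 0 swap(s) -> [-5, 3, 8, 12, 13]
No swaps in this pass, so bubble sort stops here.
Total comparisons: 4 + 3 + 2 = 9


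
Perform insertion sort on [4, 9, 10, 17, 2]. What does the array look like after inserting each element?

First element 4 is already 'sorted'
Insert 9: shifted 0 elements -> [4, 9, 10, 17, 2]
Insert 10: shifted 0 elements -> [4, 9, 10, 17, 2]
Insert 17: shifted 0 elements -> [4, 9, 10, 17, 2]
Insert 2: shifted 4 elements -> [2, 4, 9, 10, 17]


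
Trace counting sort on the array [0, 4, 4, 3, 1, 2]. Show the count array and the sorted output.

Count array: [1, 1, 1, 1, 2]
(count[i] = number of elements equal to i)
Cumulative count: [1, 2, 3, 4, 6]
Sorted: [0, 1, 2, 3, 4, 4]


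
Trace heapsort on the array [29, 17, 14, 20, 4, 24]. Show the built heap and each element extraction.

Build heap: [29, 20, 24, 17, 4, 14]
Extract 29: [24, 20, 14, 17, 4, 29]
Extract 24: [20, 17, 14, 4, 24, 29]
Extract 20: [17, 4, 14, 20, 24, 29]
Extract 17: [14, 4, 17, 20, 24, 29]
Extract 14: [4, 14, 17, 20, 24, 29]


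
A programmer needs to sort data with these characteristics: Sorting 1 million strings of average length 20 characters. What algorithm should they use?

Best choice: MSD radix sort or Mergesort
Reason: MSD radix sort is a non-comparison sort that buckets the strings by successive character positions, running in time proportional to the total number of characters examined rather than O(n log n) string comparisons; mergesort is a stable O(n log n)-comparison alternative that works for arbitrary variable-length keys


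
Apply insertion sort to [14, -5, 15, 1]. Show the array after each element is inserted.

First element 14 is already 'sorted'
Insert -5: shifted 1 elements -> [-5, 14, 15, 1]
Insert 15: shifted 0 elements -> [-5, 14, 15, 1]
Insert 1: shifted 2 elements -> [-5, 1, 14, 15]


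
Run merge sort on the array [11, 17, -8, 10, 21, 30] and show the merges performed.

Divide and conquer:
  Merge [17] + [-8] -> [-8, 17]
  Merge [11] + [-8, 17] -> [-8, 11, 17]
  Merge [21] + [30] -> [21, 30]
  Merge [10] + [21, 30] -> [10, 21, 30]
  Merge [-8, 11, 17] + [10, 21, 30] -> [-8, 10, 11, 17, 21, 30]


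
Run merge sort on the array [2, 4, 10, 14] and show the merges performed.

Divide and conquer:
  Merge [2] + [4] -> [2, 4]
  Merge [10] + [14] -> [10, 14]
  Merge [2, 4] + [10, 14] -> [2, 4, 10, 14]


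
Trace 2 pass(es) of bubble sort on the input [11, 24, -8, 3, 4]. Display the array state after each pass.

After pass 1: [11, -8, 3, 4, 24] (3 swaps)
After pass 2: [-8, 3, 4, 11, 24] (3 swaps)
Total swaps: 6


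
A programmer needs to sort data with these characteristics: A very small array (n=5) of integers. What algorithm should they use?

Best choice: Insertion sort
Reason: For tiny inputs the O(n^2) overhead is negligible and insertion sort has minimal constant factors


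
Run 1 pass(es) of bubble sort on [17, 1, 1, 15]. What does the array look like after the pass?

After pass 1: [1, 1, 15, 17] (3 swaps)
Total swaps: 3


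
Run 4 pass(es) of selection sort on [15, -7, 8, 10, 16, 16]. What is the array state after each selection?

Pass 1: Select minimum -7 at index 1, swap -> [-7, 15, 8, 10, 16, 16]
Pass 2: Select minimum 8 at index 2, swap -> [-7, 8, 15, 10, 16, 16]
Pass 3: Select minimum 10 at index 3, swap -> [-7, 8, 10, 15, 16, 16]
Pass 4: Select minimum 15 at index 3, swap -> [-7, 8, 10, 15, 16, 16]


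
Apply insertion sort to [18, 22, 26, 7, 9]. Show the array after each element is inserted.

First element 18 is already 'sorted'
Insert 22: shifted 0 elements -> [18, 22, 26, 7, 9]
Insert 26: shifted 0 elements -> [18, 22, 26, 7, 9]
Insert 7: shifted 3 elements -> [7, 18, 22, 26, 9]
Insert 9: shifted 3 elements -> [7, 9, 18, 22, 26]


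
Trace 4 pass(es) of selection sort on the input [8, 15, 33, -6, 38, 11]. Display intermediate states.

Pass 1: Select minimum -6 at index 3, swap -> [-6, 15, 33, 8, 38, 11]
Pass 2: Select minimum 8 at index 3, swap -> [-6, 8, 33, 15, 38, 11]
Pass 3: Select minimum 11 at index 5, swap -> [-6, 8, 11, 15, 38, 33]
Pass 4: Select minimum 15 at index 3, swap -> [-6, 8, 11, 15, 38, 33]


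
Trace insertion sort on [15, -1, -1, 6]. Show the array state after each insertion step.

First element 15 is already 'sorted'
Insert -1: shifted 1 elements -> [-1, 15, -1, 6]
Insert -1: shifted 1 elements -> [-1, -1, 15, 6]
Insert 6: shifted 1 elements -> [-1, -1, 6, 15]


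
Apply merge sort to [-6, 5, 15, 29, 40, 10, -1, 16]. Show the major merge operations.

Divide and conquer:
  Merge [-6] + [5] -> [-6, 5]
  Merge [15] + [29] -> [15, 29]
  Merge [-6, 5] + [15, 29] -> [-6, 5, 15, 29]
  Merge [40] + [10] -> [10, 40]
  Merge [-1] + [16] -> [-1, 16]
  Merge [10, 40] + [-1, 16] -> [-1, 10, 16, 40]
  Merge [-6, 5, 15, 29] + [-1, 10, 16, 40] -> [-6, -1, 5, 10, 15, 16, 29, 40]


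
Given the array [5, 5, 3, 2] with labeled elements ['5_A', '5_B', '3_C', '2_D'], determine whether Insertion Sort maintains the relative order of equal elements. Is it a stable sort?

Trace Insertion Sort on the labeled array (the key is the number; the letter only tracks identity):
  Insert 5_B at index 1: [5_A, 5_B, 3_C, 2_D]
  Insert 3_C at index 0: [3_C, 5_A, 5_B, 2_D]
  Insert 2_D at index 0: [2_D, 3_C, 5_A, 5_B]
Final order: [2_D, 3_C, 5_A, 5_B]
Equal keys:
  value 5: originally 5_A, 5_B; after sorting 5_A, 5_B -> order preserved
All equal keys kept their original relative order. Insertion Sort is stable: elements are shifted only while they are strictly greater than the key, so a key is inserted after any equal elements already placed.
Answer: Stable


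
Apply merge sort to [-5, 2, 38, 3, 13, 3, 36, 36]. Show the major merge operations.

Divide and conquer:
  Merge [-5] + [2] -> [-5, 2]
  Merge [38] + [3] -> [3, 38]
  Merge [-5, 2] + [3, 38] -> [-5, 2, 3, 38]
  Merge [13] + [3] -> [3, 13]
  Merge [36] + [36] -> [36, 36]
  Merge [3, 13] + [36, 36] -> [3, 13, 36, 36]
  Merge [-5, 2, 3, 38] + [3, 13, 36, 36] -> [-5, 2, 3, 3, 13, 36, 36, 38]


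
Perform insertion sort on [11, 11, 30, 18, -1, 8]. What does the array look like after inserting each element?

First element 11 is already 'sorted'
Insert 11: shifted 0 elements -> [11, 11, 30, 18, -1, 8]
Insert 30: shifted 0 elements -> [11, 11, 30, 18, -1, 8]
Insert 18: shifted 1 elements -> [11, 11, 18, 30, -1, 8]
Insert -1: shifted 4 elements -> [-1, 11, 11, 18, 30, 8]
Insert 8: shifted 4 elements -> [-1, 8, 11, 11, 18, 30]


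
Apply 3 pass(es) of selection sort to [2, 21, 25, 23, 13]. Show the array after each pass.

Pass 1: Select minimum 2 at index 0, swap -> [2, 21, 25, 23, 13]
Pass 2: Select minimum 13 at index 4, swap -> [2, 13, 25, 23, 21]
Pass 3: Select minimum 21 at index 4, swap -> [2, 13, 21, 23, 25]


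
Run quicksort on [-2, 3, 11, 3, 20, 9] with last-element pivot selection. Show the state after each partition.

Partition 1: pivot=9 at index 3 -> [-2, 3, 3, 9, 20, 11]
Partition 2: pivot=3 at index 2 -> [-2, 3, 3, 9, 20, 11]
Partition 3: pivot=3 at index 1 -> [-2, 3, 3, 9, 20, 11]
Partition 4: pivot=11 at index 4 -> [-2, 3, 3, 9, 11, 20]


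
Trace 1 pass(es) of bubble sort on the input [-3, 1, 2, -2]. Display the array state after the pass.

After pass 1: [-3, 1, -2, 2] (1 swaps)
Total swaps: 1


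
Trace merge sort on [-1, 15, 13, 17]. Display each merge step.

Divide and conquer:
  Merge [-1] + [15] -> [-1, 15]
  Merge [13] + [17] -> [13, 17]
  Merge [-1, 15] + [13, 17] -> [-1, 13, 15, 17]


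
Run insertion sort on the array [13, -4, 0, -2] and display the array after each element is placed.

First element 13 is already 'sorted'
Insert -4: shifted 1 elements -> [-4, 13, 0, -2]
Insert 0: shifted 1 elements -> [-4, 0, 13, -2]
Insert -2: shifted 2 elements -> [-4, -2, 0, 13]


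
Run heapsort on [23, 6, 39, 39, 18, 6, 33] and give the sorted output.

Build heap: [39, 23, 39, 6, 18, 6, 33]
Extract 39: [39, 23, 33, 6, 18, 6, 39]
Extract 39: [33, 23, 6, 6, 18, 39, 39]
Extract 33: [23, 18, 6, 6, 33, 39, 39]
Extract 23: [18, 6, 6, 23, 33, 39, 39]
Extract 18: [6, 6, 18, 23, 33, 39, 39]
Extract 6: [6, 6, 18, 23, 33, 39, 39]


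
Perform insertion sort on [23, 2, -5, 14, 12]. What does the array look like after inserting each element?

First element 23 is already 'sorted'
Insert 2: shifted 1 elements -> [2, 23, -5, 14, 12]
Insert -5: shifted 2 elements -> [-5, 2, 23, 14, 12]
Insert 14: shifted 1 elements -> [-5, 2, 14, 23, 12]
Insert 12: shifted 2 elements -> [-5, 2, 12, 14, 23]


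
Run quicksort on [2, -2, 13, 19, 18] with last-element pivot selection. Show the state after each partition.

Partition 1: pivot=18 at index 3 -> [2, -2, 13, 18, 19]
Partition 2: pivot=13 at index 2 -> [2, -2, 13, 18, 19]
Partition 3: pivot=-2 at index 0 -> [-2, 2, 13, 18, 19]


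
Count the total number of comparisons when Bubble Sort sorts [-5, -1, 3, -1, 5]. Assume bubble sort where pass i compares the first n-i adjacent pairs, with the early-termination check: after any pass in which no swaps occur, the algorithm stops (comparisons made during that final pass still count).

Pass 1: compare adjacent pairs (0,1)..(3,4) = 4 comparison(s), 1 swap(s) -> [-5, -1, -1, 3, 5]
Pass 2: compare adjacent pairs (0,1)..(2,3) = 3 comparison(s), 0 swap(s) -> [-5, -1, -1, 3, 5]
No swaps in this pass, so bubble sort stops here.
Total comparisons: 4 + 3 = 7


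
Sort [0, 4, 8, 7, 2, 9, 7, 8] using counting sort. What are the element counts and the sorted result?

Count array: [1, 0, 1, 0, 1, 0, 0, 2, 2, 1]
(count[i] = number of elements equal to i)
Cumulative count: [1, 1, 2, 2, 3, 3, 3, 5, 7, 8]
Sorted: [0, 2, 4, 7, 7, 8, 8, 9]


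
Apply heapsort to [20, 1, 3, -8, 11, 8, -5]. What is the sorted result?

Build heap: [20, 11, 8, -8, 1, 3, -5]
Extract 20: [11, 1, 8, -8, -5, 3, 20]
Extract 11: [8, 1, 3, -8, -5, 11, 20]
Extract 8: [3, 1, -5, -8, 8, 11, 20]
Extract 3: [1, -8, -5, 3, 8, 11, 20]
Extract 1: [-5, -8, 1, 3, 8, 11, 20]
Extract -5: [-8, -5, 1, 3, 8, 11, 20]


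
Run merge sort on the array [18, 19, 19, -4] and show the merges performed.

Divide and conquer:
  Merge [18] + [19] -> [18, 19]
  Merge [19] + [-4] -> [-4, 19]
  Merge [18, 19] + [-4, 19] -> [-4, 18, 19, 19]


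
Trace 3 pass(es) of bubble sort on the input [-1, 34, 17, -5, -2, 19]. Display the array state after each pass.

After pass 1: [-1, 17, -5, -2, 19, 34] (4 swaps)
After pass 2: [-1, -5, -2, 17, 19, 34] (2 swaps)
After pass 3: [-5, -2, -1, 17, 19, 34] (2 swaps)
Total swaps: 8


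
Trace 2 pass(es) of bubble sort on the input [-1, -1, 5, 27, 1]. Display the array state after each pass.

After pass 1: [-1, -1, 5, 1, 27] (1 swaps)
After pass 2: [-1, -1, 1, 5, 27] (1 swaps)
Total swaps: 2


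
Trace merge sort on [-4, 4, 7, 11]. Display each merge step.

Divide and conquer:
  Merge [-4] + [4] -> [-4, 4]
  Merge [7] + [11] -> [7, 11]
  Merge [-4, 4] + [7, 11] -> [-4, 4, 7, 11]


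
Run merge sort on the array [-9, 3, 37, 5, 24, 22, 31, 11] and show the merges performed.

Divide and conquer:
  Merge [-9] + [3] -> [-9, 3]
  Merge [37] + [5] -> [5, 37]
  Merge [-9, 3] + [5, 37] -> [-9, 3, 5, 37]
  Merge [24] + [22] -> [22, 24]
  Merge [31] + [11] -> [11, 31]
  Merge [22, 24] + [11, 31] -> [11, 22, 24, 31]
  Merge [-9, 3, 5, 37] + [11, 22, 24, 31] -> [-9, 3, 5, 11, 22, 24, 31, 37]


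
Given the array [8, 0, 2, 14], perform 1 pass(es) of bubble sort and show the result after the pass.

After pass 1: [0, 2, 8, 14] (2 swaps)
Total swaps: 2


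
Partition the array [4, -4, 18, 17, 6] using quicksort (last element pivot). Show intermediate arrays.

Partition 1: pivot=6 at index 2 -> [4, -4, 6, 17, 18]
Partition 2: pivot=-4 at index 0 -> [-4, 4, 6, 17, 18]
Partition 3: pivot=18 at index 4 -> [-4, 4, 6, 17, 18]


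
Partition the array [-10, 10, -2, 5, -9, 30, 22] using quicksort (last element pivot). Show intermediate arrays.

Partition 1: pivot=22 at index 5 -> [-10, 10, -2, 5, -9, 22, 30]
Partition 2: pivot=-9 at index 1 -> [-10, -9, -2, 5, 10, 22, 30]
Partition 3: pivot=10 at index 4 -> [-10, -9, -2, 5, 10, 22, 30]
Partition 4: pivot=5 at index 3 -> [-10, -9, -2, 5, 10, 22, 30]


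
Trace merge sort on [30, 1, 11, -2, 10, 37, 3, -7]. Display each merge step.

Divide and conquer:
  Merge [30] + [1] -> [1, 30]
  Merge [11] + [-2] -> [-2, 11]
  Merge [1, 30] + [-2, 11] -> [-2, 1, 11, 30]
  Merge [10] + [37] -> [10, 37]
  Merge [3] + [-7] -> [-7, 3]
  Merge [10, 37] + [-7, 3] -> [-7, 3, 10, 37]
  Merge [-2, 1, 11, 30] + [-7, 3, 10, 37] -> [-7, -2, 1, 3, 10, 11, 30, 37]


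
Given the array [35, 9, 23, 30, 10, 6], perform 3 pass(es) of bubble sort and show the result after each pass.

After pass 1: [9, 23, 30, 10, 6, 35] (5 swaps)
After pass 2: [9, 23, 10, 6, 30, 35] (2 swaps)
After pass 3: [9, 10, 6, 23, 30, 35] (2 swaps)
Total swaps: 9


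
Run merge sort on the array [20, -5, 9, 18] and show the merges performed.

Divide and conquer:
  Merge [20] + [-5] -> [-5, 20]
  Merge [9] + [18] -> [9, 18]
  Merge [-5, 20] + [9, 18] -> [-5, 9, 18, 20]


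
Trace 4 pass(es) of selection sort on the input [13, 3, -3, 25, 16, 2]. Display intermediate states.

Pass 1: Select minimum -3 at index 2, swap -> [-3, 3, 13, 25, 16, 2]
Pass 2: Select minimum 2 at index 5, swap -> [-3, 2, 13, 25, 16, 3]
Pass 3: Select minimum 3 at index 5, swap -> [-3, 2, 3, 25, 16, 13]
Pass 4: Select minimum 13 at index 5, swap -> [-3, 2, 3, 13, 16, 25]


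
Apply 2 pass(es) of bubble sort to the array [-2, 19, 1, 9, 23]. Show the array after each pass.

After pass 1: [-2, 1, 9, 19, 23] (2 swaps)
After pass 2: [-2, 1, 9, 19, 23] (0 swaps)
Total swaps: 2


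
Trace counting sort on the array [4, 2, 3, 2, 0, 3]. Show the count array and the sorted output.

Count array: [1, 0, 2, 2, 1]
(count[i] = number of elements equal to i)
Cumulative count: [1, 1, 3, 5, 6]
Sorted: [0, 2, 2, 3, 3, 4]


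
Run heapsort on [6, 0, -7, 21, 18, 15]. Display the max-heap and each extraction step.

Build heap: [21, 18, 15, 0, 6, -7]
Extract 21: [18, 6, 15, 0, -7, 21]
Extract 18: [15, 6, -7, 0, 18, 21]
Extract 15: [6, 0, -7, 15, 18, 21]
Extract 6: [0, -7, 6, 15, 18, 21]
Extract 0: [-7, 0, 6, 15, 18, 21]


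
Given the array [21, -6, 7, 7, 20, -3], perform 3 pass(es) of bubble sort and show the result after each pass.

After pass 1: [-6, 7, 7, 20, -3, 21] (5 swaps)
After pass 2: [-6, 7, 7, -3, 20, 21] (1 swaps)
After pass 3: [-6, 7, -3, 7, 20, 21] (1 swaps)
Total swaps: 7


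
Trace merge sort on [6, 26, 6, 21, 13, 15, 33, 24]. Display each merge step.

Divide and conquer:
  Merge [6] + [26] -> [6, 26]
  Merge [6] + [21] -> [6, 21]
  Merge [6, 26] + [6, 21] -> [6, 6, 21, 26]
  Merge [13] + [15] -> [13, 15]
  Merge [33] + [24] -> [24, 33]
  Merge [13, 15] + [24, 33] -> [13, 15, 24, 33]
  Merge [6, 6, 21, 26] + [13, 15, 24, 33] -> [6, 6, 13, 15, 21, 24, 26, 33]


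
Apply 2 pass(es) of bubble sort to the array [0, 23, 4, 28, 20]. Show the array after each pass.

After pass 1: [0, 4, 23, 20, 28] (2 swaps)
After pass 2: [0, 4, 20, 23, 28] (1 swaps)
Total swaps: 3


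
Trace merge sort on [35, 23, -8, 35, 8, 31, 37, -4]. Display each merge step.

Divide and conquer:
  Merge [35] + [23] -> [23, 35]
  Merge [-8] + [35] -> [-8, 35]
  Merge [23, 35] + [-8, 35] -> [-8, 23, 35, 35]
  Merge [8] + [31] -> [8, 31]
  Merge [37] + [-4] -> [-4, 37]
  Merge [8, 31] + [-4, 37] -> [-4, 8, 31, 37]
  Merge [-8, 23, 35, 35] + [-4, 8, 31, 37] -> [-8, -4, 8, 23, 31, 35, 35, 37]


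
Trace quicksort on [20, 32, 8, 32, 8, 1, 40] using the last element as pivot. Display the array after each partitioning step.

Partition 1: pivot=40 at index 6 -> [20, 32, 8, 32, 8, 1, 40]
Partition 2: pivot=1 at index 0 -> [1, 32, 8, 32, 8, 20, 40]
Partition 3: pivot=20 at index 3 -> [1, 8, 8, 20, 32, 32, 40]
Partition 4: pivot=8 at index 2 -> [1, 8, 8, 20, 32, 32, 40]
Partition 5: pivot=32 at index 5 -> [1, 8, 8, 20, 32, 32, 40]


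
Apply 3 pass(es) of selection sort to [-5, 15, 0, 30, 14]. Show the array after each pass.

Pass 1: Select minimum -5 at index 0, swap -> [-5, 15, 0, 30, 14]
Pass 2: Select minimum 0 at index 2, swap -> [-5, 0, 15, 30, 14]
Pass 3: Select minimum 14 at index 4, swap -> [-5, 0, 14, 30, 15]


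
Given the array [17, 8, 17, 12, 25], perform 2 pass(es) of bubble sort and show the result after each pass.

After pass 1: [8, 17, 12, 17, 25] (2 swaps)
After pass 2: [8, 12, 17, 17, 25] (1 swaps)
Total swaps: 3


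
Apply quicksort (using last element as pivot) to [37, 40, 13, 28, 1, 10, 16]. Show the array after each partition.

Partition 1: pivot=16 at index 3 -> [13, 1, 10, 16, 40, 37, 28]
Partition 2: pivot=10 at index 1 -> [1, 10, 13, 16, 40, 37, 28]
Partition 3: pivot=28 at index 4 -> [1, 10, 13, 16, 28, 37, 40]
Partition 4: pivot=40 at index 6 -> [1, 10, 13, 16, 28, 37, 40]


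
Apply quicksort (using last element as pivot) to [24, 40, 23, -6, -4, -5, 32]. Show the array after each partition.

Partition 1: pivot=32 at index 5 -> [24, 23, -6, -4, -5, 32, 40]
Partition 2: pivot=-5 at index 1 -> [-6, -5, 24, -4, 23, 32, 40]
Partition 3: pivot=23 at index 3 -> [-6, -5, -4, 23, 24, 32, 40]


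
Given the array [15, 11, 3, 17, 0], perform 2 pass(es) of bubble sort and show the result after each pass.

After pass 1: [11, 3, 15, 0, 17] (3 swaps)
After pass 2: [3, 11, 0, 15, 17] (2 swaps)
Total swaps: 5


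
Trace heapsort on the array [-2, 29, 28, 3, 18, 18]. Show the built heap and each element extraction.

Build heap: [29, 18, 28, 3, -2, 18]
Extract 29: [28, 18, 18, 3, -2, 29]
Extract 28: [18, 3, 18, -2, 28, 29]
Extract 18: [18, 3, -2, 18, 28, 29]
Extract 18: [3, -2, 18, 18, 28, 29]
Extract 3: [-2, 3, 18, 18, 28, 29]


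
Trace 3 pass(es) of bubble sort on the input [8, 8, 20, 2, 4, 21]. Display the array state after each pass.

After pass 1: [8, 8, 2, 4, 20, 21] (2 swaps)
After pass 2: [8, 2, 4, 8, 20, 21] (2 swaps)
After pass 3: [2, 4, 8, 8, 20, 21] (2 swaps)
Total swaps: 6


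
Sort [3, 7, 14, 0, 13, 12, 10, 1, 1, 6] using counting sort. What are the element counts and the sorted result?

Count array: [1, 2, 0, 1, 0, 0, 1, 1, 0, 0, 1, 0, 1, 1, 1]
(count[i] = number of elements equal to i)
Cumulative count: [1, 3, 3, 4, 4, 4, 5, 6, 6, 6, 7, 7, 8, 9, 10]
Sorted: [0, 1, 1, 3, 6, 7, 10, 12, 13, 14]


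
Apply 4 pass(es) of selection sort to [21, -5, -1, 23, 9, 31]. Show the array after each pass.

Pass 1: Select minimum -5 at index 1, swap -> [-5, 21, -1, 23, 9, 31]
Pass 2: Select minimum -1 at index 2, swap -> [-5, -1, 21, 23, 9, 31]
Pass 3: Select minimum 9 at index 4, swap -> [-5, -1, 9, 23, 21, 31]
Pass 4: Select minimum 21 at index 4, swap -> [-5, -1, 9, 21, 23, 31]


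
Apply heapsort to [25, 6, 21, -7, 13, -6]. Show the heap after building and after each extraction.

Build heap: [25, 13, 21, -7, 6, -6]
Extract 25: [21, 13, -6, -7, 6, 25]
Extract 21: [13, 6, -6, -7, 21, 25]
Extract 13: [6, -7, -6, 13, 21, 25]
Extract 6: [-6, -7, 6, 13, 21, 25]
Extract -6: [-7, -6, 6, 13, 21, 25]


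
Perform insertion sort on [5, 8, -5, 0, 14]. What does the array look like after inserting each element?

First element 5 is already 'sorted'
Insert 8: shifted 0 elements -> [5, 8, -5, 0, 14]
Insert -5: shifted 2 elements -> [-5, 5, 8, 0, 14]
Insert 0: shifted 2 elements -> [-5, 0, 5, 8, 14]
Insert 14: shifted 0 elements -> [-5, 0, 5, 8, 14]


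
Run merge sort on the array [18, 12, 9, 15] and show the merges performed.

Divide and conquer:
  Merge [18] + [12] -> [12, 18]
  Merge [9] + [15] -> [9, 15]
  Merge [12, 18] + [9, 15] -> [9, 12, 15, 18]


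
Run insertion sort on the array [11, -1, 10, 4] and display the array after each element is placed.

First element 11 is already 'sorted'
Insert -1: shifted 1 elements -> [-1, 11, 10, 4]
Insert 10: shifted 1 elements -> [-1, 10, 11, 4]
Insert 4: shifted 2 elements -> [-1, 4, 10, 11]


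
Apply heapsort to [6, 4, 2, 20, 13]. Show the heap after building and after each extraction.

Build heap: [20, 13, 2, 4, 6]
Extract 20: [13, 6, 2, 4, 20]
Extract 13: [6, 4, 2, 13, 20]
Extract 6: [4, 2, 6, 13, 20]
Extract 4: [2, 4, 6, 13, 20]


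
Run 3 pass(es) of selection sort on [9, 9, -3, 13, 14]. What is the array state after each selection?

Pass 1: Select minimum -3 at index 2, swap -> [-3, 9, 9, 13, 14]
Pass 2: Select minimum 9 at index 1, swap -> [-3, 9, 9, 13, 14]
Pass 3: Select minimum 9 at index 2, swap -> [-3, 9, 9, 13, 14]


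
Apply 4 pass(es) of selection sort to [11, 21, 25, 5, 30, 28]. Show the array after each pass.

Pass 1: Select minimum 5 at index 3, swap -> [5, 21, 25, 11, 30, 28]
Pass 2: Select minimum 11 at index 3, swap -> [5, 11, 25, 21, 30, 28]
Pass 3: Select minimum 21 at index 3, swap -> [5, 11, 21, 25, 30, 28]
Pass 4: Select minimum 25 at index 3, swap -> [5, 11, 21, 25, 30, 28]


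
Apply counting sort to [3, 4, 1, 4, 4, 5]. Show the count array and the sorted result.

Count array: [0, 1, 0, 1, 3, 1]
(count[i] = number of elements equal to i)
Cumulative count: [0, 1, 1, 2, 5, 6]
Sorted: [1, 3, 4, 4, 4, 5]


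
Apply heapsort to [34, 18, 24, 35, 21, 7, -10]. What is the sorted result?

Build heap: [35, 34, 24, 18, 21, 7, -10]
Extract 35: [34, 21, 24, 18, -10, 7, 35]
Extract 34: [24, 21, 7, 18, -10, 34, 35]
Extract 24: [21, 18, 7, -10, 24, 34, 35]
Extract 21: [18, -10, 7, 21, 24, 34, 35]
Extract 18: [7, -10, 18, 21, 24, 34, 35]
Extract 7: [-10, 7, 18, 21, 24, 34, 35]


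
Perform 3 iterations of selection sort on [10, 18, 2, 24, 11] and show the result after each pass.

Pass 1: Select minimum 2 at index 2, swap -> [2, 18, 10, 24, 11]
Pass 2: Select minimum 10 at index 2, swap -> [2, 10, 18, 24, 11]
Pass 3: Select minimum 11 at index 4, swap -> [2, 10, 11, 24, 18]


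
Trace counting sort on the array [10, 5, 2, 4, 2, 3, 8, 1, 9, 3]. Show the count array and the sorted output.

Count array: [0, 1, 2, 2, 1, 1, 0, 0, 1, 1, 1]
(count[i] = number of elements equal to i)
Cumulative count: [0, 1, 3, 5, 6, 7, 7, 7, 8, 9, 10]
Sorted: [1, 2, 2, 3, 3, 4, 5, 8, 9, 10]


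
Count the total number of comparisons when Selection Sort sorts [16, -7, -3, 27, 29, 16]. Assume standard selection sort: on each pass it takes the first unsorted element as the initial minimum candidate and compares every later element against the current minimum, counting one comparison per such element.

Pass 1: scan indices 1..5 for the minimum = 5 comparison(s); min is -7, place at index 0 -> [-7, 16, -3, 27, 29, 16]
Pass 2: scan indices 2..5 for the minimum = 4 comparison(s); min is -3, place at index 1 -> [-7, -3, 16, 27, 29, 16]
Pass 3: scan indices 3..5 for the minimum = 3 comparison(s); min is 16, place at index 2 -> [-7, -3, 16, 27, 29, 16]
Pass 4: scan indices 4..5 for the minimum = 2 comparison(s); min is 16, place at index 3 -> [-7, -3, 16, 16, 29, 27]
Pass 5: scan indices 5..5 for the minimum = 1 comparison(s); min is 27, place at index 4 -> [-7, -3, 16, 16, 27, 29]
Selection sort always scans the whole unsorted suffix, so the count is (n-1) + (n-2) + ... + 1 = n(n-1)/2 = 6*5/2 = 15 regardless of the input order.
Total comparisons: 5 + 4 + 3 + 2 + 1 = 15


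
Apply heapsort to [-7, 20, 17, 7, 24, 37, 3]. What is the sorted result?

Build heap: [37, 24, 17, 7, 20, -7, 3]
Extract 37: [24, 20, 17, 7, 3, -7, 37]
Extract 24: [20, 7, 17, -7, 3, 24, 37]
Extract 20: [17, 7, 3, -7, 20, 24, 37]
Extract 17: [7, -7, 3, 17, 20, 24, 37]
Extract 7: [3, -7, 7, 17, 20, 24, 37]
Extract 3: [-7, 3, 7, 17, 20, 24, 37]


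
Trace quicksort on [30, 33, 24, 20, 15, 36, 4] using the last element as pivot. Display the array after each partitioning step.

Partition 1: pivot=4 at index 0 -> [4, 33, 24, 20, 15, 36, 30]
Partition 2: pivot=30 at index 4 -> [4, 24, 20, 15, 30, 36, 33]
Partition 3: pivot=15 at index 1 -> [4, 15, 20, 24, 30, 36, 33]
Partition 4: pivot=24 at index 3 -> [4, 15, 20, 24, 30, 36, 33]
Partition 5: pivot=33 at index 5 -> [4, 15, 20, 24, 30, 33, 36]


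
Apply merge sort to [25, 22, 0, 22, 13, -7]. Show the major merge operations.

Divide and conquer:
  Merge [22] + [0] -> [0, 22]
  Merge [25] + [0, 22] -> [0, 22, 25]
  Merge [13] + [-7] -> [-7, 13]
  Merge [22] + [-7, 13] -> [-7, 13, 22]
  Merge [0, 22, 25] + [-7, 13, 22] -> [-7, 0, 13, 22, 22, 25]


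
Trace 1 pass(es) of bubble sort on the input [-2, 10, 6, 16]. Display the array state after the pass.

After pass 1: [-2, 6, 10, 16] (1 swaps)
Total swaps: 1
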